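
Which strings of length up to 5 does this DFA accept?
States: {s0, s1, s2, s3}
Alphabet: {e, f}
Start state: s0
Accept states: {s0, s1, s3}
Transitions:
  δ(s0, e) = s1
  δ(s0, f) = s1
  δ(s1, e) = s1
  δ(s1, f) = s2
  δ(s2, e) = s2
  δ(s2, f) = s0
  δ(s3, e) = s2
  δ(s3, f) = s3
ε, e, f, ee, fe, eee, eff, fee, fff, eeee, eeff, efef, effe, efff, feee, feff, ffef, fffe, ffff, eeeee, eeeff, eefef, eeffe, eefff, efeef, efefe, efeff, effee, efffe, feeee, feeff, fefef, feffe, fefff, ffeef, ffefe, ffeff, fffee, ffffe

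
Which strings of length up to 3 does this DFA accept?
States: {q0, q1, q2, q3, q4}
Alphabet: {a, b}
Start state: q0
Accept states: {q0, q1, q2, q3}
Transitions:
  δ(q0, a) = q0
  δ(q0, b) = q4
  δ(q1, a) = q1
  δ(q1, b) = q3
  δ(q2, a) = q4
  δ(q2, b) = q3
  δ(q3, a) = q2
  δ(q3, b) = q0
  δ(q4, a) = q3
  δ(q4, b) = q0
ε, a, aa, ba, bb, aaa, aba, abb, baa, bab, bba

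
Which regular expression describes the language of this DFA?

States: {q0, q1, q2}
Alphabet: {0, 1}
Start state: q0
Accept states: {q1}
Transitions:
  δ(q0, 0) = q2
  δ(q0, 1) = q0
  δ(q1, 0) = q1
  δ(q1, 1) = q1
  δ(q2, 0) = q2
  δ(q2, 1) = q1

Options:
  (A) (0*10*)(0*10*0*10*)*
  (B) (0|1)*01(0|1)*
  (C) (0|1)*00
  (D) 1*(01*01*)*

Check each option against the DFA on short strings; one disagreement eliminates an option:
  (A) (0*10*)(0*10*0*10*)*: on '1' the DFA goes q0 → q0 and rejects (q0 ∉ Accept), but the regex matches it → eliminate
  (B) (0|1)*01(0|1)*: agrees with the DFA on every string of length ≤ 6
  (C) (0|1)*00: on '00' the DFA goes q0 → q2 → q2 and rejects (q2 ∉ Accept), but the regex matches it → eliminate
  (D) 1*(01*01*)*: on ε the DFA stays in q0 and rejects (q0 ∉ Accept), but the regex matches it → eliminate
Only (B) is consistent with the DFA.
(B) (0|1)*01(0|1)*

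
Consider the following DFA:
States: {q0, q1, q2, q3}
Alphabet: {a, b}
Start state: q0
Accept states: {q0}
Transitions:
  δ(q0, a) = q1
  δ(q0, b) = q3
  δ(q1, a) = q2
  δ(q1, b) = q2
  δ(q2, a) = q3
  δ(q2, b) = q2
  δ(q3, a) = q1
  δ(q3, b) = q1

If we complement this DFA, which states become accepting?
Complement accept states = All states \ Original accept states
= {q0, q1, q2, q3} \ {q0}
{q1, q2, q3}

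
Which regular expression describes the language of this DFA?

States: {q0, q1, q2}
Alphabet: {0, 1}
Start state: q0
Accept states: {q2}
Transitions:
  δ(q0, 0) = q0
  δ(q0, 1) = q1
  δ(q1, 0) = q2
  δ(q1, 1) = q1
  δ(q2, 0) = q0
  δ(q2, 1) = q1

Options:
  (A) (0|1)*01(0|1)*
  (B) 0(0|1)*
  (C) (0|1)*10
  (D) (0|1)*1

Check each option against the DFA on short strings; one disagreement eliminates an option:
  (A) (0|1)*01(0|1)*: on '01' the DFA goes q0 → q0 → q1 and rejects (q1 ∉ Accept), but the regex matches it → eliminate
  (B) 0(0|1)*: on '0' the DFA goes q0 → q0 and rejects (q0 ∉ Accept), but the regex matches it → eliminate
  (C) (0|1)*10: agrees with the DFA on every string of length ≤ 6
  (D) (0|1)*1: on '1' the DFA goes q0 → q1 and rejects (q1 ∉ Accept), but the regex matches it → eliminate
Only (C) is consistent with the DFA.
(C) (0|1)*10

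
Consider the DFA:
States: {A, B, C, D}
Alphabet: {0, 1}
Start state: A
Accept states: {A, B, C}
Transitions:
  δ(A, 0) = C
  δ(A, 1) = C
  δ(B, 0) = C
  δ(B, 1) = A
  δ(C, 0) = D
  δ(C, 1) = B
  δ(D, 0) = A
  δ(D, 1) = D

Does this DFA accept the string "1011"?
Processing string "1011":
  A --1--> C
  C --0--> D
  D --1--> D
  D --1--> D
Final state: D
Accept states: {A, B, C}
No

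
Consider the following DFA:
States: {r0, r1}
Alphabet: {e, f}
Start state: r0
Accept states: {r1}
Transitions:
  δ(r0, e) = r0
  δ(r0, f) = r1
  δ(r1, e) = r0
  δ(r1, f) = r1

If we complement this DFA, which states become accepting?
Complement accept states = All states \ Original accept states
= {r0, r1} \ {r1}
{r0}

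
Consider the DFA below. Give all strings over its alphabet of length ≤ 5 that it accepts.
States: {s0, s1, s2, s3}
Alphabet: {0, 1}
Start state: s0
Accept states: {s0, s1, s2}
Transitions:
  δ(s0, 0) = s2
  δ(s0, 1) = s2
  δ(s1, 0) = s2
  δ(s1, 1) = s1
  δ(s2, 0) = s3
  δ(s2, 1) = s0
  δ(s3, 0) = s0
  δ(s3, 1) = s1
ε, 0, 1, 01, 11, 000, 001, 010, 011, 100, 101, 110, 111, 0000, 0001, 0010, 0011, 0101, 0111, 1000, 1001, 1010, 1011, 1101, 1111, 00001, 00011, 00101, 00110, 00111, 01000, 01001, 01010, 01011, 01100, 01101, 01110, 01111, 10001, 10011, 10101, 10110, 10111, 11000, 11001, 11010, 11011, 11100, 11101, 11110, 11111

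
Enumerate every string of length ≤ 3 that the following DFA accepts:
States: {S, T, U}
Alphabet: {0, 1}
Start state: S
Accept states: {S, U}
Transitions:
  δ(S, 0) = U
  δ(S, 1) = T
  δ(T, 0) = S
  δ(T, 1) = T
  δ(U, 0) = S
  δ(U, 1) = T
ε, 0, 00, 10, 000, 010, 100, 110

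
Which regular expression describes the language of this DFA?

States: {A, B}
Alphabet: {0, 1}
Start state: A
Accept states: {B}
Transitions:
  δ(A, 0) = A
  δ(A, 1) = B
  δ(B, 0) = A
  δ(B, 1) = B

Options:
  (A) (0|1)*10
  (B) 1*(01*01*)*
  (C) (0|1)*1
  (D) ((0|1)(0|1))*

Check each option against the DFA on short strings; one disagreement eliminates an option:
  (A) (0|1)*10: on '1' the DFA goes A → B and accepts (B ∈ Accept), but the regex does not match it → eliminate
  (B) 1*(01*01*)*: on ε the DFA stays in A and rejects (A ∉ Accept), but the regex matches it → eliminate
  (C) (0|1)*1: agrees with the DFA on every string of length ≤ 6
  (D) ((0|1)(0|1))*: on ε the DFA stays in A and rejects (A ∉ Accept), but the regex matches it → eliminate
Only (C) is consistent with the DFA.
(C) (0|1)*1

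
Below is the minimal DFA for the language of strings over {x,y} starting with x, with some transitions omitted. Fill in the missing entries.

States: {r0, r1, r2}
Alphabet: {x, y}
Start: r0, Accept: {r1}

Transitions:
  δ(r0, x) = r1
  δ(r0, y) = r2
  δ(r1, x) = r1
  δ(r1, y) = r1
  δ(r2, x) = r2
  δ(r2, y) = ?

From the language and accept set, identify what each state tracks — r0: no input read; r1: started with x; r2: started with y (dead).
Each missing δ(q, a) is the state matching the new tracked value after reading a.
δ(r2, y) = r2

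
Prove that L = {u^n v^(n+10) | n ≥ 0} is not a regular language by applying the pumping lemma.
Assume L is regular with pumping length p. Idea: pumping the u-block breaks the fixed offset of 10.
Choose s = u^p v^(p+10) ∈ L. By the pumping lemma, s = xyz with |xy| ≤ p, |y| > 0, so y = u^k with k ≥ 1. Then xy²z = u^(p+k) v^(p+10). For this to be in L we would need p+10 = (p+k)+10, i.e. k = 0, contradicting k ≥ 1. So xy²z ∉ L.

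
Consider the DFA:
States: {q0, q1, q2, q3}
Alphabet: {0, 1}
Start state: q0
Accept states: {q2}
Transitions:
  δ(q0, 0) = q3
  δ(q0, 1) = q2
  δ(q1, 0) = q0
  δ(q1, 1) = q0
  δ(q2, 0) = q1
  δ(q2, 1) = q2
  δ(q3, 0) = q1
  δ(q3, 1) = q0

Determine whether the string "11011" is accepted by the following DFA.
Processing string "11011":
  q0 --1--> q2
  q2 --1--> q2
  q2 --0--> q1
  q1 --1--> q0
  q0 --1--> q2
Final state: q2
Accept states: {q2}
Yes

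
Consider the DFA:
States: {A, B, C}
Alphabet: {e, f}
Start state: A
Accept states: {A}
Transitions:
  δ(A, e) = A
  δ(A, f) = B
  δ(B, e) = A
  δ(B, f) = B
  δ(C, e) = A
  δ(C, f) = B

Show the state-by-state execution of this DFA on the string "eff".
read 'e': A → A
  read 'f': A → B
  read 'f': B → B
A -> A -> B -> B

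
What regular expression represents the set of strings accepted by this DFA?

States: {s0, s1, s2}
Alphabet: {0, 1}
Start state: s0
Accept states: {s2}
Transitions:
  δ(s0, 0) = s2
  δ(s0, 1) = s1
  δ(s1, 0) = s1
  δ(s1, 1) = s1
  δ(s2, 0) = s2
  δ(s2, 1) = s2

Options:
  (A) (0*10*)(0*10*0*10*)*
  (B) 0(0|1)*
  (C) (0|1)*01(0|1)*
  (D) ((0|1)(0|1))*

Check each option against the DFA on short strings; one disagreement eliminates an option:
  (A) (0*10*)(0*10*0*10*)*: on '0' the DFA goes s0 → s2 and accepts (s2 ∈ Accept), but the regex does not match it → eliminate
  (B) 0(0|1)*: agrees with the DFA on every string of length ≤ 6
  (C) (0|1)*01(0|1)*: on '0' the DFA goes s0 → s2 and accepts (s2 ∈ Accept), but the regex does not match it → eliminate
  (D) ((0|1)(0|1))*: on ε the DFA stays in s0 and rejects (s0 ∉ Accept), but the regex matches it → eliminate
Only (B) is consistent with the DFA.
(B) 0(0|1)*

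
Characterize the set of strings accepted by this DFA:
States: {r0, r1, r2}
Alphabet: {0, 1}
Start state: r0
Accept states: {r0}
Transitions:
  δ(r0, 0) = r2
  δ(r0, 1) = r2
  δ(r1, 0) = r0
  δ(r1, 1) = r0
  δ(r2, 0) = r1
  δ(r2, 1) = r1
Testing a few strings:
  '001' → accept
  '101' → accept
  '000' → accept
  '010' → accept
State roles: r0=length ≡ 0 (mod 3); r1=length ≡ 2 (mod 3); r2=length ≡ 1 (mod 3)
All binary strings whose length is a multiple of 3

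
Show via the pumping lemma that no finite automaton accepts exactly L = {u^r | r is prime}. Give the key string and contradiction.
Assume L is regular with pumping length p. Idea: pumping by a suitable count produces a composite length.
Let q be a prime with q ≥ p and choose s = u^q ∈ L. By the pumping lemma, s = xyz with |xy| ≤ p, |y| = k ≥ 1. Take i = q+1: |xy^(q+1)z| = q + q·k = q(1+k). Since q ≥ 2 and 1+k ≥ 2, q(1+k) is composite, so xy^(q+1)z ∉ L.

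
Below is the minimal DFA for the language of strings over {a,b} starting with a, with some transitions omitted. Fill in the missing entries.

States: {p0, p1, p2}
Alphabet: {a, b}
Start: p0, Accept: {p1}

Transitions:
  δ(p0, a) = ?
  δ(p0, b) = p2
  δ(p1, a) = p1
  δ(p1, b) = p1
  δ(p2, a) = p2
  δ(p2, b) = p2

From the language and accept set, identify what each state tracks — p0: no input read; p1: started with a; p2: started with b (dead).
Each missing δ(q, a) is the state matching the new tracked value after reading a.
δ(p0, a) = p1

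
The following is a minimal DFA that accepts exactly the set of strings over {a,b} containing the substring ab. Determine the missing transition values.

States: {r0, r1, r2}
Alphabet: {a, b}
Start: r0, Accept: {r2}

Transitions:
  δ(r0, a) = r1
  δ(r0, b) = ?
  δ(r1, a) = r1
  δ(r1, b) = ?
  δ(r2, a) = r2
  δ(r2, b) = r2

From the language and accept set, identify what each state tracks — r0: no a seen yet; r1: seen a a, waiting for b; r2: substring ab seen.
Each missing δ(q, a) is the state matching the new tracked value after reading a.
δ(r0, b) = r0; δ(r1, b) = r2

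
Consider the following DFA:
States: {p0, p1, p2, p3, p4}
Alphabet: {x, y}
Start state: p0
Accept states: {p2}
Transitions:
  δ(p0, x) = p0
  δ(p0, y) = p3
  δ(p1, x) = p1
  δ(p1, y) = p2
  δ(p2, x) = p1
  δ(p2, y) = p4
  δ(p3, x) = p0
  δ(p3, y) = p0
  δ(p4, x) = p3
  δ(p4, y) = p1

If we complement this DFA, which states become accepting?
Complement accept states = All states \ Original accept states
= {p0, p1, p2, p3, p4} \ {p2}
{p0, p1, p3, p4}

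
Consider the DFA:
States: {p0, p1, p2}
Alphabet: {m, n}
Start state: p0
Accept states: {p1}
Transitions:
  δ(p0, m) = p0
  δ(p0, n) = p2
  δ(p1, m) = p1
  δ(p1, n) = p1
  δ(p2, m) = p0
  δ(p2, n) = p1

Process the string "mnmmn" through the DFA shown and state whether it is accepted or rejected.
Processing string "mnmmn":
  p0 --m--> p0
  p0 --n--> p2
  p2 --m--> p0
  p0 --m--> p0
  p0 --n--> p2
Final state: p2
Accept states: {p1}
No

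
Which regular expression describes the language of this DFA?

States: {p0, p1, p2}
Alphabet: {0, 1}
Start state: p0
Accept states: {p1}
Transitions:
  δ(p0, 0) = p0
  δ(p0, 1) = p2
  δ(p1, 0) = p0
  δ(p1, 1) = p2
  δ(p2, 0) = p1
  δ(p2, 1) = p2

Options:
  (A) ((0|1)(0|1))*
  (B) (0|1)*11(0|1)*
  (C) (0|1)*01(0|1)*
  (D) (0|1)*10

Check each option against the DFA on short strings; one disagreement eliminates an option:
  (A) ((0|1)(0|1))*: on ε the DFA stays in p0 and rejects (p0 ∉ Accept), but the regex matches it → eliminate
  (B) (0|1)*11(0|1)*: on '10' the DFA goes p0 → p2 → p1 and accepts (p1 ∈ Accept), but the regex does not match it → eliminate
  (C) (0|1)*01(0|1)*: on '01' the DFA goes p0 → p0 → p2 and rejects (p2 ∉ Accept), but the regex matches it → eliminate
  (D) (0|1)*10: agrees with the DFA on every string of length ≤ 6
Only (D) is consistent with the DFA.
(D) (0|1)*10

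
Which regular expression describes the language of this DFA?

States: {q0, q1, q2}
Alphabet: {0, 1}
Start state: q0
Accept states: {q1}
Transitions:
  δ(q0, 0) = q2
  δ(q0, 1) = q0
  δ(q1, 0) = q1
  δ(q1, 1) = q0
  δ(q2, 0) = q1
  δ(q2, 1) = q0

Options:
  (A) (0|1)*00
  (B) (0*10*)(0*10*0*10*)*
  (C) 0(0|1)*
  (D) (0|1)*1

Check each option against the DFA on short strings; one disagreement eliminates an option:
  (A) (0|1)*00: agrees with the DFA on every string of length ≤ 6
  (B) (0*10*)(0*10*0*10*)*: on '1' the DFA goes q0 → q0 and rejects (q0 ∉ Accept), but the regex matches it → eliminate
  (C) 0(0|1)*: on '0' the DFA goes q0 → q2 and rejects (q2 ∉ Accept), but the regex matches it → eliminate
  (D) (0|1)*1: on '1' the DFA goes q0 → q0 and rejects (q0 ∉ Accept), but the regex matches it → eliminate
Only (A) is consistent with the DFA.
(A) (0|1)*00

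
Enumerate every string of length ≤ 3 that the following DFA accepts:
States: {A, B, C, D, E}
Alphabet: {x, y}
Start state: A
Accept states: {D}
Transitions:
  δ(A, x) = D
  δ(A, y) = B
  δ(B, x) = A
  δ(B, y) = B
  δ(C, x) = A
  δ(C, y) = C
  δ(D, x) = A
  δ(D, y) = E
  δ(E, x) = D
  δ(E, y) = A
x, xxx, xyx, yxx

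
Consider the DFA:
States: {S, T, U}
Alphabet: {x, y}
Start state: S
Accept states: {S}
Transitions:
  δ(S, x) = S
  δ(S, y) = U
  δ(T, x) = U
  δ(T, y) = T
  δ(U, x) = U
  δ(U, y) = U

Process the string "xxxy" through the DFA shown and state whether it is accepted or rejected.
Processing string "xxxy":
  S --x--> S
  S --x--> S
  S --x--> S
  S --y--> U
Final state: U
Accept states: {S}
No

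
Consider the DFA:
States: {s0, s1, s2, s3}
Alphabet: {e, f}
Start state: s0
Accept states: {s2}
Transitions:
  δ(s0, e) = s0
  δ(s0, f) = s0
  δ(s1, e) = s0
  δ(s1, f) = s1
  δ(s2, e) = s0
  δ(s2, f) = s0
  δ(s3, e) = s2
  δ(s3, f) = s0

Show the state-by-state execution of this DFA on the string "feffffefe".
read 'f': s0 → s0
  read 'e': s0 → s0
  read 'f': s0 → s0
  read 'f': s0 → s0
  read 'f': s0 → s0
  read 'f': s0 → s0
  read 'e': s0 → s0
  read 'f': s0 → s0
  read 'e': s0 → s0
s0 -> s0 -> s0 -> s0 -> s0 -> s0 -> s0 -> s0 -> s0 -> s0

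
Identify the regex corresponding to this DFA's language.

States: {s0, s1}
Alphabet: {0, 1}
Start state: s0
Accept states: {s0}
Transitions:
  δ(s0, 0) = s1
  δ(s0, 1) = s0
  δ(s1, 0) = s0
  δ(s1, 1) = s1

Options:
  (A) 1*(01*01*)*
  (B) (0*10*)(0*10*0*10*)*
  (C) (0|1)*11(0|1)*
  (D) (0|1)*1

Check each option against the DFA on short strings; one disagreement eliminates an option:
  (A) 1*(01*01*)*: agrees with the DFA on every string of length ≤ 6
  (B) (0*10*)(0*10*0*10*)*: on ε the DFA stays in s0 and accepts (s0 ∈ Accept), but the regex does not match it → eliminate
  (C) (0|1)*11(0|1)*: on ε the DFA stays in s0 and accepts (s0 ∈ Accept), but the regex does not match it → eliminate
  (D) (0|1)*1: on ε the DFA stays in s0 and accepts (s0 ∈ Accept), but the regex does not match it → eliminate
Only (A) is consistent with the DFA.
(A) 1*(01*01*)*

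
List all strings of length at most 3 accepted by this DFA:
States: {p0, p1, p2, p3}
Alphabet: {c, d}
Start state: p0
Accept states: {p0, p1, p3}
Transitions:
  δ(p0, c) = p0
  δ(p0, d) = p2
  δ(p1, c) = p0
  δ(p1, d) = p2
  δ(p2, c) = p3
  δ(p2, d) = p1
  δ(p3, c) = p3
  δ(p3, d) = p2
ε, c, cc, dc, dd, ccc, cdc, cdd, dcc, ddc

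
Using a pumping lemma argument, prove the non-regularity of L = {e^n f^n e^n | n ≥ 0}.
Assume L is regular with pumping length p. Idea: pumping the first e-block unbalances it against the other two.
Choose s = e^p f^p e^p ∈ L (|s| = 3p ≥ p). By the pumping lemma, s = xyz with |xy| ≤ p, |y| > 0, so y = e^k with k ≥ 1, inside the first e-block. Then xy²z = e^(p+k) f^p e^p. The first block has length p+k ≠ p, so the three block lengths are no longer equal and xy²z ∉ L.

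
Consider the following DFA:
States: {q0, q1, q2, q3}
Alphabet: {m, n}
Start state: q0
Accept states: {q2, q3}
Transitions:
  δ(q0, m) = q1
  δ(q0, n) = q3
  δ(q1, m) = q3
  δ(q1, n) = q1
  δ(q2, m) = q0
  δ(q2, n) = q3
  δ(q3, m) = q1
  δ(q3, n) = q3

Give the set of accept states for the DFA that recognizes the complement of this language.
Complement accept states = All states \ Original accept states
= {q0, q1, q2, q3} \ {q2, q3}
{q0, q1}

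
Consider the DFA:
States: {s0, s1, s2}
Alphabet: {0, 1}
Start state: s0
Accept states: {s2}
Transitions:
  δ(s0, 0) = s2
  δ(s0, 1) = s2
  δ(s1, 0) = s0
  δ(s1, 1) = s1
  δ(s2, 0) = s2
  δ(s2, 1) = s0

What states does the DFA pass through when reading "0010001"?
read '0': s0 → s2
  read '0': s2 → s2
  read '1': s2 → s0
  read '0': s0 → s2
  read '0': s2 → s2
  read '0': s2 → s2
  read '1': s2 → s0
s0 -> s2 -> s2 -> s0 -> s2 -> s2 -> s2 -> s0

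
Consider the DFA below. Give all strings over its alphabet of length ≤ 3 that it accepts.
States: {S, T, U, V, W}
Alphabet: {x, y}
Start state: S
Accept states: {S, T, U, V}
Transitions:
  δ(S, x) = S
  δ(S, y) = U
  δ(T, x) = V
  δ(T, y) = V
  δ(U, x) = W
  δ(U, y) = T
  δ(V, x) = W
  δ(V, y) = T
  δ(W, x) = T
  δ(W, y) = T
ε, x, y, xx, xy, yy, xxx, xxy, xyy, yxx, yxy, yyx, yyy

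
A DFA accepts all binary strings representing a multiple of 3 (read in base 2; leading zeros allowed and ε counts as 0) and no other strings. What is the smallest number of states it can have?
By Myhill–Nerode, count the distinguishable equivalence classes: three classes — residue of the binary value mod 3.
3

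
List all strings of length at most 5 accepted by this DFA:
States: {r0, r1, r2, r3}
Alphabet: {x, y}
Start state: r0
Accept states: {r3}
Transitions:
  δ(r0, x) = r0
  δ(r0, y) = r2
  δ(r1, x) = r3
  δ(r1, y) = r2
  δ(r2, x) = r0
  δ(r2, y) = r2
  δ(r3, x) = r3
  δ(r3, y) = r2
None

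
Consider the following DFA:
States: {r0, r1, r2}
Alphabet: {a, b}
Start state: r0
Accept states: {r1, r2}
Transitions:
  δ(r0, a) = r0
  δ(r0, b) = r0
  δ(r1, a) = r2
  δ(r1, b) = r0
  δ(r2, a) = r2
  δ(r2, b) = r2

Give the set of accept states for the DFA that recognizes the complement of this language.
Complement accept states = All states \ Original accept states
= {r0, r1, r2} \ {r1, r2}
{r0}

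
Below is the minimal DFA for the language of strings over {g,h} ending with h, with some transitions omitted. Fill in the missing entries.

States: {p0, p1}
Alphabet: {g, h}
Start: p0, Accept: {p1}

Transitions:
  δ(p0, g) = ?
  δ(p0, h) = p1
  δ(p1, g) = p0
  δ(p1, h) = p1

From the language and accept set, identify what each state tracks — p0: last symbol not h; p1: last symbol is h.
Each missing δ(q, a) is the state matching the new tracked value after reading a.
δ(p0, g) = p0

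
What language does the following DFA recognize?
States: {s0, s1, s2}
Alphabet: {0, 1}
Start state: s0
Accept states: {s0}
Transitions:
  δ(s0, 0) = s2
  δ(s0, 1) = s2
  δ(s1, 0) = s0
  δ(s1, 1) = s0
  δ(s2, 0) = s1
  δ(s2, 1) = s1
Testing a few strings:
  '10' → reject
  '100' → accept
  '1000' → reject
  '101' → accept
State roles: s0=length ≡ 0 (mod 3); s1=length ≡ 2 (mod 3); s2=length ≡ 1 (mod 3)
All binary strings whose length is a multiple of 3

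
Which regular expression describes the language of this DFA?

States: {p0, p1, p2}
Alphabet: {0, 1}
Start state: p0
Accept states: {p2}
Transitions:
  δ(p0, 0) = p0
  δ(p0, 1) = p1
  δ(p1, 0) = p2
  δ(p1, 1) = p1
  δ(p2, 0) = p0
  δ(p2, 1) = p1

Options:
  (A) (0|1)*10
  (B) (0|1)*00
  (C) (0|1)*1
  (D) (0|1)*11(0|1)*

Check each option against the DFA on short strings; one disagreement eliminates an option:
  (A) (0|1)*10: agrees with the DFA on every string of length ≤ 6
  (B) (0|1)*00: on '00' the DFA goes p0 → p0 → p0 and rejects (p0 ∉ Accept), but the regex matches it → eliminate
  (C) (0|1)*1: on '1' the DFA goes p0 → p1 and rejects (p1 ∉ Accept), but the regex matches it → eliminate
  (D) (0|1)*11(0|1)*: on '10' the DFA goes p0 → p1 → p2 and accepts (p2 ∈ Accept), but the regex does not match it → eliminate
Only (A) is consistent with the DFA.
(A) (0|1)*10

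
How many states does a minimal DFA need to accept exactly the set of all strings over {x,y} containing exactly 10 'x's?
By Myhill–Nerode, count the distinguishable equivalence classes: 12 classes — having seen 0, 1, …, 10, or >10 copies of 'x'; the count-10 class is the only accepting one and >10 is dead.
12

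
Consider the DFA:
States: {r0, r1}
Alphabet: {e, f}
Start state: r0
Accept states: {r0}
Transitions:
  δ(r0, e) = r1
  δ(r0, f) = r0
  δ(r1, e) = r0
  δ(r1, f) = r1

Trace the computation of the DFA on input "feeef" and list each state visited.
read 'f': r0 → r0
  read 'e': r0 → r1
  read 'e': r1 → r0
  read 'e': r0 → r1
  read 'f': r1 → r1
r0 -> r0 -> r1 -> r0 -> r1 -> r1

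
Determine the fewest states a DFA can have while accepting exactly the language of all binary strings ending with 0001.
By Myhill–Nerode, count the distinguishable equivalence classes: 5 classes — one per longest suffix of the input that is a prefix of '0001' (lengths 0 through 4); only the length-4 class is accepting.
5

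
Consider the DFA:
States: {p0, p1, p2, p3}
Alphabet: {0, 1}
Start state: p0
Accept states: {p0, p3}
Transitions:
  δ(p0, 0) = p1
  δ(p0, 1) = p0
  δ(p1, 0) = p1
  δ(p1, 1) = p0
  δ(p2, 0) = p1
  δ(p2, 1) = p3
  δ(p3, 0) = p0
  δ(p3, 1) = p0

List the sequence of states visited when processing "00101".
read '0': p0 → p1
  read '0': p1 → p1
  read '1': p1 → p0
  read '0': p0 → p1
  read '1': p1 → p0
p0 -> p1 -> p1 -> p0 -> p1 -> p0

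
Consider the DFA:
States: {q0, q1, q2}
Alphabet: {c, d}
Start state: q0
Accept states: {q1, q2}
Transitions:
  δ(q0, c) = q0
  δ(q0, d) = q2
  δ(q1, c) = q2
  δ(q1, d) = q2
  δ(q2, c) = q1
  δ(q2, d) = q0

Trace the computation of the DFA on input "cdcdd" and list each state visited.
read 'c': q0 → q0
  read 'd': q0 → q2
  read 'c': q2 → q1
  read 'd': q1 → q2
  read 'd': q2 → q0
q0 -> q0 -> q2 -> q1 -> q2 -> q0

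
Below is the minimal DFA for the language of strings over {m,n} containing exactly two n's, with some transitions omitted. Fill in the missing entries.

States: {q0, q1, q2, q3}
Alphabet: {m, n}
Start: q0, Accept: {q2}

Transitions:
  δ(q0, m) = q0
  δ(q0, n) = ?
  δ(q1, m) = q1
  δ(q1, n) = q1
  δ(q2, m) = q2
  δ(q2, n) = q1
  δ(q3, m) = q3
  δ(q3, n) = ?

From the language and accept set, identify what each state tracks — q0: zero n's; q1: ≥ three n's (dead); q2: two n's; q3: one n.
Each missing δ(q, a) is the state matching the new tracked value after reading a.
δ(q0, n) = q3; δ(q3, n) = q2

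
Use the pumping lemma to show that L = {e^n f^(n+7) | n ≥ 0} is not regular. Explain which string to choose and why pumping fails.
Assume L is regular with pumping length p. Idea: pumping the e-block breaks the fixed offset of 7.
Choose s = e^p f^(p+7) ∈ L. By the pumping lemma, s = xyz with |xy| ≤ p, |y| > 0, so y = e^k with k ≥ 1. Then xy²z = e^(p+k) f^(p+7). For this to be in L we would need p+7 = (p+k)+7, i.e. k = 0, contradicting k ≥ 1. So xy²z ∉ L.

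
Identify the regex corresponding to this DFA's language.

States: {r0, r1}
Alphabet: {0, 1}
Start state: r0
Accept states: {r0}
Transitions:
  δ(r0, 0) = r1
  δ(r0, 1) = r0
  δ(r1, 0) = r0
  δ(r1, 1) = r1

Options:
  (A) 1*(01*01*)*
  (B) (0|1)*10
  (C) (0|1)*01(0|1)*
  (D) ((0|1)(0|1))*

Check each option against the DFA on short strings; one disagreement eliminates an option:
  (A) 1*(01*01*)*: agrees with the DFA on every string of length ≤ 6
  (B) (0|1)*10: on ε the DFA stays in r0 and accepts (r0 ∈ Accept), but the regex does not match it → eliminate
  (C) (0|1)*01(0|1)*: on ε the DFA stays in r0 and accepts (r0 ∈ Accept), but the regex does not match it → eliminate
  (D) ((0|1)(0|1))*: on '1' the DFA goes r0 → r0 and accepts (r0 ∈ Accept), but the regex does not match it → eliminate
Only (A) is consistent with the DFA.
(A) 1*(01*01*)*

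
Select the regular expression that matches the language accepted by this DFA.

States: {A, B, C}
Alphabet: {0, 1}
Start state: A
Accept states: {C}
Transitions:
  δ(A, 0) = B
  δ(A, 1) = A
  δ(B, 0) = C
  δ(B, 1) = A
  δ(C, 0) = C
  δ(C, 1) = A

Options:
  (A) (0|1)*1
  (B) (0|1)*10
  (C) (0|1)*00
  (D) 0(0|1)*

Check each option against the DFA on short strings; one disagreement eliminates an option:
  (A) (0|1)*1: on '1' the DFA goes A → A and rejects (A ∉ Accept), but the regex matches it → eliminate
  (B) (0|1)*10: on '00' the DFA goes A → B → C and accepts (C ∈ Accept), but the regex does not match it → eliminate
  (C) (0|1)*00: agrees with the DFA on every string of length ≤ 6
  (D) 0(0|1)*: on '0' the DFA goes A → B and rejects (B ∉ Accept), but the regex matches it → eliminate
Only (C) is consistent with the DFA.
(C) (0|1)*00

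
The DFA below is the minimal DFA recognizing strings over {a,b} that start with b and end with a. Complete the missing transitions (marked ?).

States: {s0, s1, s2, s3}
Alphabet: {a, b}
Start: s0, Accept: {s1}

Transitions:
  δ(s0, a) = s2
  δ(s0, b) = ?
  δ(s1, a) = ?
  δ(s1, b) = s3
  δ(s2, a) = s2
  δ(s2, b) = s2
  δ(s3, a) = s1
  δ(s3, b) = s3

From the language and accept set, identify what each state tracks — s0: no input read; s1: started with b, last symbol a; s2: started with a (dead); s3: started with b, last symbol b.
Each missing δ(q, a) is the state matching the new tracked value after reading a.
δ(s0, b) = s3; δ(s1, a) = s1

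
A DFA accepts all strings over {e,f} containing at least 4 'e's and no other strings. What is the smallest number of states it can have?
By Myhill–Nerode, count the distinguishable equivalence classes: 5 classes — having seen 0, 1, …, 3, or ≥4 copies of 'e'; any two classes i < j (j ≤ 4) are distinguished by the string e^(4−j), which takes class j to 4 copies (accepted) but leaves class i below 4 (rejected).
5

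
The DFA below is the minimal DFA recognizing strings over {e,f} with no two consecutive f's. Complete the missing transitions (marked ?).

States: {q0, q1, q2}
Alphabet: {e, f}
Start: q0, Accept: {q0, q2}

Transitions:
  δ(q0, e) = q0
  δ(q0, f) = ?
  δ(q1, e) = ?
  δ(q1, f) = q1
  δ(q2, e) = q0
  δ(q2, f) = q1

From the language and accept set, identify what each state tracks — q0: last symbol not f (ok); q1: saw ff (dead); q2: last symbol f (ok).
Each missing δ(q, a) is the state matching the new tracked value after reading a.
δ(q0, f) = q2; δ(q1, e) = q1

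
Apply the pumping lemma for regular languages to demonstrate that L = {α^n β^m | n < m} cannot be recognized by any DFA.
Assume L is regular with pumping length p. Idea: pumping up the α-block makes the α-count reach the β-count.
Choose s = α^p β^(p+1) ∈ L. By the pumping lemma, s = xyz with |xy| ≤ p, |y| > 0, so y = α^k with k ≥ 1. Then xy²z = α^(p+k) β^(p+1). Since p+k ≥ p+1, the number of α's is no longer strictly less than the number of β's, so xy²z ∉ L.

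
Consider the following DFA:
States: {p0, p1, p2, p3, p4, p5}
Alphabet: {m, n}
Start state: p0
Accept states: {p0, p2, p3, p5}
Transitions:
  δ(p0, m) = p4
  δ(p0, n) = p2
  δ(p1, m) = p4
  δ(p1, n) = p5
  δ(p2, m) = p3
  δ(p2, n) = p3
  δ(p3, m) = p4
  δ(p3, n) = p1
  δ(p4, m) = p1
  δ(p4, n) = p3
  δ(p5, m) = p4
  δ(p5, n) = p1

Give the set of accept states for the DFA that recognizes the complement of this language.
Complement accept states = All states \ Original accept states
= {p0, p1, p2, p3, p4, p5} \ {p0, p2, p3, p5}
{p1, p4}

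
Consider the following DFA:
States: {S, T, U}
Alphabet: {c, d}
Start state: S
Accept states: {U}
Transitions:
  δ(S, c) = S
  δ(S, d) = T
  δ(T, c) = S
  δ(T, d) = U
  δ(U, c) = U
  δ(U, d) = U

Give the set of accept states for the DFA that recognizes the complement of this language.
Complement accept states = All states \ Original accept states
= {S, T, U} \ {U}
{S, T}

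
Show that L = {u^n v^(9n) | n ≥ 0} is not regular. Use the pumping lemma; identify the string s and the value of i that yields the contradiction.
Assume L is regular with pumping length p. Idea: pumping the u-block breaks the 1:9 ratio.
Choose s = u^p v^(9p) (length 10p ≥ p). By the pumping lemma, s = xyz with |xy| ≤ p, |y| > 0, so y = u^k with k ≥ 1. Then xy²z = u^(p+k) v^(9p). For this to be in L we would need 9p = 9(p+k), i.e. 9k = 0, contradicting k ≥ 1. So xy²z ∉ L.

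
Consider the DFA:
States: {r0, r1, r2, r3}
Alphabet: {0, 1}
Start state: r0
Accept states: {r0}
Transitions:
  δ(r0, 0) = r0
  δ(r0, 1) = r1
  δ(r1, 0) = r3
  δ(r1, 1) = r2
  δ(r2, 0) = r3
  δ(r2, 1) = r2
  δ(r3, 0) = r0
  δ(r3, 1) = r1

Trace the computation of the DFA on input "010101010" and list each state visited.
read '0': r0 → r0
  read '1': r0 → r1
  read '0': r1 → r3
  read '1': r3 → r1
  read '0': r1 → r3
  read '1': r3 → r1
  read '0': r1 → r3
  read '1': r3 → r1
  read '0': r1 → r3
r0 -> r0 -> r1 -> r3 -> r1 -> r3 -> r1 -> r3 -> r1 -> r3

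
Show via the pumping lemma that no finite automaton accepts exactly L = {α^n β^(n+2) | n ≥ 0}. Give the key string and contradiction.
Assume L is regular with pumping length p. Idea: pumping the α-block breaks the fixed offset of 2.
Choose s = α^p β^(p+2) ∈ L. By the pumping lemma, s = xyz with |xy| ≤ p, |y| > 0, so y = α^k with k ≥ 1. Then xy²z = α^(p+k) β^(p+2). For this to be in L we would need p+2 = (p+k)+2, i.e. k = 0, contradicting k ≥ 1. So xy²z ∉ L.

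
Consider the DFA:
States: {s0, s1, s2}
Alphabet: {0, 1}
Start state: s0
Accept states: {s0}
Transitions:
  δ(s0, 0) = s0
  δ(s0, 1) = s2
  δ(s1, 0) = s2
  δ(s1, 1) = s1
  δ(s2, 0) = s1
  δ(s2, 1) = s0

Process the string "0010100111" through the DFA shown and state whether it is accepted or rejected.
Processing string "0010100111":
  s0 --0--> s0
  s0 --0--> s0
  s0 --1--> s2
  s2 --0--> s1
  s1 --1--> s1
  s1 --0--> s2
  s2 --0--> s1
  s1 --1--> s1
  s1 --1--> s1
  s1 --1--> s1
Final state: s1
Accept states: {s0}
No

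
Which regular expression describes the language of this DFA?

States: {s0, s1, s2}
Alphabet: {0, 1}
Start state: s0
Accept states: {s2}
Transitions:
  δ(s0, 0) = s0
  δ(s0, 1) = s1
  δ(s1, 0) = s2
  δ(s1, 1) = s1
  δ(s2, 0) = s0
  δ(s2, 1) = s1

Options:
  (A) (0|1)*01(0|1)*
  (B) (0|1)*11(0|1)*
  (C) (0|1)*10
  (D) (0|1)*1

Check each option against the DFA on short strings; one disagreement eliminates an option:
  (A) (0|1)*01(0|1)*: on '01' the DFA goes s0 → s0 → s1 and rejects (s1 ∉ Accept), but the regex matches it → eliminate
  (B) (0|1)*11(0|1)*: on '10' the DFA goes s0 → s1 → s2 and accepts (s2 ∈ Accept), but the regex does not match it → eliminate
  (C) (0|1)*10: agrees with the DFA on every string of length ≤ 6
  (D) (0|1)*1: on '1' the DFA goes s0 → s1 and rejects (s1 ∉ Accept), but the regex matches it → eliminate
Only (C) is consistent with the DFA.
(C) (0|1)*10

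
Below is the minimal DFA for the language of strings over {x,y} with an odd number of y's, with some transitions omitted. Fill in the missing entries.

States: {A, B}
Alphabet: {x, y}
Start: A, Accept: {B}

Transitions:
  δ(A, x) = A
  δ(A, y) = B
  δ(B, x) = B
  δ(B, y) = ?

From the language and accept set, identify what each state tracks — A: even number of y's so far; B: odd number of y's so far.
Each missing δ(q, a) is the state matching the new tracked value after reading a.
δ(B, y) = A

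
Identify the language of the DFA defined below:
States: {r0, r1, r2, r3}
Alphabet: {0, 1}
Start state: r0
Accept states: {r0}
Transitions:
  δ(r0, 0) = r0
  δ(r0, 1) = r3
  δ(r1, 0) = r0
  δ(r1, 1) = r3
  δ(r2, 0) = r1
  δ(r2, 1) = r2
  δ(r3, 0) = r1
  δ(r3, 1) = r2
Testing a few strings:
  '1100' → accept
  '01' → reject
  '1011' → reject
  '011' → reject
State roles: r0=value ≡ 0 (mod 4); r1=value ≡ 2 (mod 4); r2=value ≡ 3 (mod 4); r3=value ≡ 1 (mod 4)
All binary strings representing a multiple of 4 (read in base 2; leading zeros allowed and ε counts as 0)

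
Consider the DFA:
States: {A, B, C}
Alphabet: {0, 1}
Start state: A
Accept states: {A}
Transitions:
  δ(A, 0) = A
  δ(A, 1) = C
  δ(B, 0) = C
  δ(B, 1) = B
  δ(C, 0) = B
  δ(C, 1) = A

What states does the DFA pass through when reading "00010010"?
read '0': A → A
  read '0': A → A
  read '0': A → A
  read '1': A → C
  read '0': C → B
  read '0': B → C
  read '1': C → A
  read '0': A → A
A -> A -> A -> A -> C -> B -> C -> A -> A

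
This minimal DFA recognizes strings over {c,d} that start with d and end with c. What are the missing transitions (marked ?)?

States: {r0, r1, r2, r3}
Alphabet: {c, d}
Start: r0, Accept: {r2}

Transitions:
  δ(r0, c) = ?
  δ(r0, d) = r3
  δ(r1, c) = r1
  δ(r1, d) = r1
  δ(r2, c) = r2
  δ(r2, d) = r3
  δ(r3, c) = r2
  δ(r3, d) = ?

From the language and accept set, identify what each state tracks — r0: no input read; r1: started with c (dead); r2: started with d, last symbol c; r3: started with d, last symbol d.
Each missing δ(q, a) is the state matching the new tracked value after reading a.
δ(r0, c) = r1; δ(r3, d) = r3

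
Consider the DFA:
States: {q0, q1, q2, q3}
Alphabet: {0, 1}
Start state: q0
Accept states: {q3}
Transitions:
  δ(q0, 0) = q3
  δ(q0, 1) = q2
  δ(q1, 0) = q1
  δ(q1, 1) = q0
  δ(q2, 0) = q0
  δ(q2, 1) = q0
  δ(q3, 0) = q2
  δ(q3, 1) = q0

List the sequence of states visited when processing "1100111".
read '1': q0 → q2
  read '1': q2 → q0
  read '0': q0 → q3
  read '0': q3 → q2
  read '1': q2 → q0
  read '1': q0 → q2
  read '1': q2 → q0
q0 -> q2 -> q0 -> q3 -> q2 -> q0 -> q2 -> q0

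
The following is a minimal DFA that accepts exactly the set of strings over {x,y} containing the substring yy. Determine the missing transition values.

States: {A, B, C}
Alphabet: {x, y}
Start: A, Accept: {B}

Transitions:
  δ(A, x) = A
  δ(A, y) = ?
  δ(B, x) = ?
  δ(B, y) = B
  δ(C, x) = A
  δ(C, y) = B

From the language and accept set, identify what each state tracks — A: no progress toward yy; B: substring yy seen; C: one trailing y.
Each missing δ(q, a) is the state matching the new tracked value after reading a.
δ(A, y) = C; δ(B, x) = B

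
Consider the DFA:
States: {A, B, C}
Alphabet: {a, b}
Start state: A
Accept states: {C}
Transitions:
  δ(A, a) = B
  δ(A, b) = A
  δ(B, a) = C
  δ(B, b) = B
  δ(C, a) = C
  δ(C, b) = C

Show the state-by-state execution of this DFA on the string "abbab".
read 'a': A → B
  read 'b': B → B
  read 'b': B → B
  read 'a': B → C
  read 'b': C → C
A -> B -> B -> B -> C -> C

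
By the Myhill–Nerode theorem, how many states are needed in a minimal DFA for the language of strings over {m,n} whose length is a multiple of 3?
By Myhill–Nerode, count the distinguishable equivalence classes: 3 classes — one per residue of the length mod 3; class i is distinguished from class j by any string of length (3 − i) mod 3.
3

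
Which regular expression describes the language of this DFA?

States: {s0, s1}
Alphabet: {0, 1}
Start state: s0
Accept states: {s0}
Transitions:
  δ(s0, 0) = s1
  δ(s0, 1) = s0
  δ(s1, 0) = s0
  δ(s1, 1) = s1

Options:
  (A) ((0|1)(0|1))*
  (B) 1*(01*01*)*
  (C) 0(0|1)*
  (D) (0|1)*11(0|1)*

Check each option against the DFA on short strings; one disagreement eliminates an option:
  (A) ((0|1)(0|1))*: on '1' the DFA goes s0 → s0 and accepts (s0 ∈ Accept), but the regex does not match it → eliminate
  (B) 1*(01*01*)*: agrees with the DFA on every string of length ≤ 6
  (C) 0(0|1)*: on ε the DFA stays in s0 and accepts (s0 ∈ Accept), but the regex does not match it → eliminate
  (D) (0|1)*11(0|1)*: on ε the DFA stays in s0 and accepts (s0 ∈ Accept), but the regex does not match it → eliminate
Only (B) is consistent with the DFA.
(B) 1*(01*01*)*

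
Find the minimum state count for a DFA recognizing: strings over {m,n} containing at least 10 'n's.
By Myhill–Nerode, count the distinguishable equivalence classes: 11 classes — having seen 0, 1, …, 9, or ≥10 copies of 'n'; any two classes i < j (j ≤ 10) are distinguished by the string n^(10−j), which takes class j to 10 copies (accepted) but leaves class i below 10 (rejected).
11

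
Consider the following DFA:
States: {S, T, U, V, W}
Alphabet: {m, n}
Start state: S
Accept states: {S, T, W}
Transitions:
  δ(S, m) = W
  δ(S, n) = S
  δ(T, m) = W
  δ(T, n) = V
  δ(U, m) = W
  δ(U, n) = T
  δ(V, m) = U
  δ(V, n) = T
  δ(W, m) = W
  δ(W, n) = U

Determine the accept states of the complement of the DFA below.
Complement accept states = All states \ Original accept states
= {S, T, U, V, W} \ {S, T, W}
{U, V}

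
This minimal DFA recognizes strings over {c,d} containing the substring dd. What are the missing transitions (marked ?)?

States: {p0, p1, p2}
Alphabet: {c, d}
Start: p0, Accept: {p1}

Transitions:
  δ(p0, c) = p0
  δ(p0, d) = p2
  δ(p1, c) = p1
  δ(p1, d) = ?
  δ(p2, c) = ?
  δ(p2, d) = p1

From the language and accept set, identify what each state tracks — p0: no progress toward dd; p1: substring dd seen; p2: one trailing d.
Each missing δ(q, a) is the state matching the new tracked value after reading a.
δ(p1, d) = p1; δ(p2, c) = p0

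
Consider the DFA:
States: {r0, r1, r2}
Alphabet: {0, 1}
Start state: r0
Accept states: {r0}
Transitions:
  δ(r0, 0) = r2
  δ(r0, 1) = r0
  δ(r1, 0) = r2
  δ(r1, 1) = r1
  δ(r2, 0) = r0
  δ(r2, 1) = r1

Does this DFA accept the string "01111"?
Processing string "01111":
  r0 --0--> r2
  r2 --1--> r1
  r1 --1--> r1
  r1 --1--> r1
  r1 --1--> r1
Final state: r1
Accept states: {r0}
No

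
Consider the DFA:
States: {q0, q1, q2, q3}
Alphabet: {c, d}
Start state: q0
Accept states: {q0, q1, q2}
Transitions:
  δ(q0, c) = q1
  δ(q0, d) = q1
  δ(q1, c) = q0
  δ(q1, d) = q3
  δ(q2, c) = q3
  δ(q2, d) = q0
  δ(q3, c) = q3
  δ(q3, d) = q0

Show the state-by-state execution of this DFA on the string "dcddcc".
read 'd': q0 → q1
  read 'c': q1 → q0
  read 'd': q0 → q1
  read 'd': q1 → q3
  read 'c': q3 → q3
  read 'c': q3 → q3
q0 -> q1 -> q0 -> q1 -> q3 -> q3 -> q3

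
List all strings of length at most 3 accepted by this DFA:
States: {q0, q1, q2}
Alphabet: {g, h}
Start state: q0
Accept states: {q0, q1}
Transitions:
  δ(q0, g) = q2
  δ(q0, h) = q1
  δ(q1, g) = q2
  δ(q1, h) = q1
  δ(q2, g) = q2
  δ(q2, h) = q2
ε, h, hh, hhh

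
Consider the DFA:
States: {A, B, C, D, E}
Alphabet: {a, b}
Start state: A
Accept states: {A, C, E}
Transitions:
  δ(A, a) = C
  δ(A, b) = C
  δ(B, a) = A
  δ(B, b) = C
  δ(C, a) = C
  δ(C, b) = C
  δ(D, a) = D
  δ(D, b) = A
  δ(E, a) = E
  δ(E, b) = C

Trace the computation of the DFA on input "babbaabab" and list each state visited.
read 'b': A → C
  read 'a': C → C
  read 'b': C → C
  read 'b': C → C
  read 'a': C → C
  read 'a': C → C
  read 'b': C → C
  read 'a': C → C
  read 'b': C → C
A -> C -> C -> C -> C -> C -> C -> C -> C -> C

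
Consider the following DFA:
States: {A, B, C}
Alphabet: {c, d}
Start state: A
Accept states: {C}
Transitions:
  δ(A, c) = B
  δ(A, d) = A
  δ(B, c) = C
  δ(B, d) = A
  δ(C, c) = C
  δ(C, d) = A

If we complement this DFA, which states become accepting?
Complement accept states = All states \ Original accept states
= {A, B, C} \ {C}
{A, B}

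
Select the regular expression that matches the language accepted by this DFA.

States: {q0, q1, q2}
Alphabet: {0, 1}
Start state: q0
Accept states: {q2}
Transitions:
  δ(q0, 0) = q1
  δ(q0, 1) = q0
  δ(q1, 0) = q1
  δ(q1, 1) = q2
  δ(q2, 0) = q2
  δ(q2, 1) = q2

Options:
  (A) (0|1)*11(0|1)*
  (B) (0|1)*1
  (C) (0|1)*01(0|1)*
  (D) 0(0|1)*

Check each option against the DFA on short strings; one disagreement eliminates an option:
  (A) (0|1)*11(0|1)*: on '01' the DFA goes q0 → q1 → q2 and accepts (q2 ∈ Accept), but the regex does not match it → eliminate
  (B) (0|1)*1: on '1' the DFA goes q0 → q0 and rejects (q0 ∉ Accept), but the regex matches it → eliminate
  (C) (0|1)*01(0|1)*: agrees with the DFA on every string of length ≤ 6
  (D) 0(0|1)*: on '0' the DFA goes q0 → q1 and rejects (q1 ∉ Accept), but the regex matches it → eliminate
Only (C) is consistent with the DFA.
(C) (0|1)*01(0|1)*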